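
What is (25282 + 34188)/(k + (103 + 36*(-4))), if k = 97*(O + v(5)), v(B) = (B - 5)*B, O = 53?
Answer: 5947/510 ≈ 11.661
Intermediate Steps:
v(B) = B*(-5 + B) (v(B) = (-5 + B)*B = B*(-5 + B))
k = 5141 (k = 97*(53 + 5*(-5 + 5)) = 97*(53 + 5*0) = 97*(53 + 0) = 97*53 = 5141)
(25282 + 34188)/(k + (103 + 36*(-4))) = (25282 + 34188)/(5141 + (103 + 36*(-4))) = 59470/(5141 + (103 - 144)) = 59470/(5141 - 41) = 59470/5100 = 59470*(1/5100) = 5947/510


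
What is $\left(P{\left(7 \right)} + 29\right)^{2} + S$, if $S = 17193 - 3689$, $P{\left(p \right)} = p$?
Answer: $14800$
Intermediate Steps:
$S = 13504$
$\left(P{\left(7 \right)} + 29\right)^{2} + S = \left(7 + 29\right)^{2} + 13504 = 36^{2} + 13504 = 1296 + 13504 = 14800$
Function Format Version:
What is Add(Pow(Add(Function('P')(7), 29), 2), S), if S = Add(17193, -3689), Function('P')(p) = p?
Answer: 14800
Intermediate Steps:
S = 13504
Add(Pow(Add(Function('P')(7), 29), 2), S) = Add(Pow(Add(7, 29), 2), 13504) = Add(Pow(36, 2), 13504) = Add(1296, 13504) = 14800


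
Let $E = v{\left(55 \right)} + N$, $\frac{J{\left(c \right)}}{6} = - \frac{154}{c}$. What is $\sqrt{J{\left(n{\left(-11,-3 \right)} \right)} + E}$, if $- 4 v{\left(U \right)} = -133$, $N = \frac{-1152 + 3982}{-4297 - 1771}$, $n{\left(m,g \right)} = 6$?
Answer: $\frac{i \sqrt{1115815697}}{3034} \approx 11.01 i$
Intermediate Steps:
$J{\left(c \right)} = - \frac{924}{c}$ ($J{\left(c \right)} = 6 \left(- \frac{154}{c}\right) = - \frac{924}{c}$)
$N = - \frac{1415}{3034}$ ($N = \frac{2830}{-6068} = 2830 \left(- \frac{1}{6068}\right) = - \frac{1415}{3034} \approx -0.46638$)
$v{\left(U \right)} = \frac{133}{4}$ ($v{\left(U \right)} = \left(- \frac{1}{4}\right) \left(-133\right) = \frac{133}{4}$)
$E = \frac{198931}{6068}$ ($E = \frac{133}{4} - \frac{1415}{3034} = \frac{198931}{6068} \approx 32.784$)
$\sqrt{J{\left(n{\left(-11,-3 \right)} \right)} + E} = \sqrt{- \frac{924}{6} + \frac{198931}{6068}} = \sqrt{\left(-924\right) \frac{1}{6} + \frac{198931}{6068}} = \sqrt{-154 + \frac{198931}{6068}} = \sqrt{- \frac{735541}{6068}} = \frac{i \sqrt{1115815697}}{3034}$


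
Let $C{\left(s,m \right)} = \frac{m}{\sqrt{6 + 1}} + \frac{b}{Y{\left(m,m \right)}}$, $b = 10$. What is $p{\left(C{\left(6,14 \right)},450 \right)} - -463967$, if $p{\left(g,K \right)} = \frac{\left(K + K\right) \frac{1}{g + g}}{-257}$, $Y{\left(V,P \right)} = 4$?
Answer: $\frac{3457947551}{7453} - \frac{1200 \sqrt{7}}{7453} \approx 4.6397 \cdot 10^{5}$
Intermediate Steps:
$C{\left(s,m \right)} = \frac{5}{2} + \frac{m \sqrt{7}}{7}$ ($C{\left(s,m \right)} = \frac{m}{\sqrt{6 + 1}} + \frac{10}{4} = \frac{m}{\sqrt{7}} + 10 \cdot \frac{1}{4} = m \frac{\sqrt{7}}{7} + \frac{5}{2} = \frac{m \sqrt{7}}{7} + \frac{5}{2} = \frac{5}{2} + \frac{m \sqrt{7}}{7}$)
$p{\left(g,K \right)} = - \frac{K}{257 g}$ ($p{\left(g,K \right)} = \frac{2 K}{2 g} \left(- \frac{1}{257}\right) = 2 K \frac{1}{2 g} \left(- \frac{1}{257}\right) = \frac{K}{g} \left(- \frac{1}{257}\right) = - \frac{K}{257 g}$)
$p{\left(C{\left(6,14 \right)},450 \right)} - -463967 = \left(- \frac{1}{257}\right) 450 \frac{1}{\frac{5}{2} + \frac{1}{7} \cdot 14 \sqrt{7}} - -463967 = \left(- \frac{1}{257}\right) 450 \frac{1}{\frac{5}{2} + 2 \sqrt{7}} + 463967 = - \frac{450}{257 \left(\frac{5}{2} + 2 \sqrt{7}\right)} + 463967 = 463967 - \frac{450}{257 \left(\frac{5}{2} + 2 \sqrt{7}\right)}$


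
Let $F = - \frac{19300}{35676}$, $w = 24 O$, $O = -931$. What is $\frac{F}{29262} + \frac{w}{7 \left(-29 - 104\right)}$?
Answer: $\frac{6263701847}{260987778} \approx 24.0$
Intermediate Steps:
$w = -22344$ ($w = 24 \left(-931\right) = -22344$)
$F = - \frac{4825}{8919}$ ($F = \left(-19300\right) \frac{1}{35676} = - \frac{4825}{8919} \approx -0.54098$)
$\frac{F}{29262} + \frac{w}{7 \left(-29 - 104\right)} = - \frac{4825}{8919 \cdot 29262} - \frac{22344}{7 \left(-29 - 104\right)} = \left(- \frac{4825}{8919}\right) \frac{1}{29262} - \frac{22344}{7 \left(-133\right)} = - \frac{4825}{260987778} - \frac{22344}{-931} = - \frac{4825}{260987778} - -24 = - \frac{4825}{260987778} + 24 = \frac{6263701847}{260987778}$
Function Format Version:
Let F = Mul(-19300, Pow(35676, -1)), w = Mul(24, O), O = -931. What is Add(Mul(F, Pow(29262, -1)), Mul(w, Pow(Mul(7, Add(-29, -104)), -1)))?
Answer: Rational(6263701847, 260987778) ≈ 24.000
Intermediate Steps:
w = -22344 (w = Mul(24, -931) = -22344)
F = Rational(-4825, 8919) (F = Mul(-19300, Rational(1, 35676)) = Rational(-4825, 8919) ≈ -0.54098)
Add(Mul(F, Pow(29262, -1)), Mul(w, Pow(Mul(7, Add(-29, -104)), -1))) = Add(Mul(Rational(-4825, 8919), Pow(29262, -1)), Mul(-22344, Pow(Mul(7, Add(-29, -104)), -1))) = Add(Mul(Rational(-4825, 8919), Rational(1, 29262)), Mul(-22344, Pow(Mul(7, -133), -1))) = Add(Rational(-4825, 260987778), Mul(-22344, Pow(-931, -1))) = Add(Rational(-4825, 260987778), Mul(-22344, Rational(-1, 931))) = Add(Rational(-4825, 260987778), 24) = Rational(6263701847, 260987778)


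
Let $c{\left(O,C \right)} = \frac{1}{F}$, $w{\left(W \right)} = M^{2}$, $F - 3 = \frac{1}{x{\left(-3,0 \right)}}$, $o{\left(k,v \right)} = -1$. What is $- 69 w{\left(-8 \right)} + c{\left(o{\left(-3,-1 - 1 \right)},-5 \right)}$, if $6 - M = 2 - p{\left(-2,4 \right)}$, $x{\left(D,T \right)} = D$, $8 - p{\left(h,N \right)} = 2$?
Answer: $- \frac{55197}{8} \approx -6899.6$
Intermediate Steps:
$p{\left(h,N \right)} = 6$ ($p{\left(h,N \right)} = 8 - 2 = 6$)
$F = \frac{8}{3}$ ($F = 3 + \frac{1}{-3} = 3 - \frac{1}{3} = \frac{8}{3} \approx 2.6667$)
$M = 10$ ($M = 6 - \left(2 - 6\right) = 6 - -4 = 6 + 4 = 10$)
$w{\left(W \right)} = 100$ ($w{\left(W \right)} = 10^{2} = 100$)
$c{\left(O,C \right)} = \frac{3}{8}$ ($c{\left(O,C \right)} = \frac{1}{\frac{8}{3}} = \frac{3}{8}$)
$- 69 w{\left(-8 \right)} + c{\left(o{\left(-3,-1 - 1 \right)},-5 \right)} = \left(-69\right) 100 + \frac{3}{8} = -6900 + \frac{3}{8} = - \frac{55197}{8}$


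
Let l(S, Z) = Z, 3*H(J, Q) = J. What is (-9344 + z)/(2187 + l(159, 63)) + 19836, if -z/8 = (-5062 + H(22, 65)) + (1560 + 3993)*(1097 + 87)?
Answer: -11903884/3375 ≈ -3527.1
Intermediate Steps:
H(J, Q) = J/3
z = -157672736/3 (z = -8*((-5062 + (⅓)*22) + (1560 + 3993)*(1097 + 87)) = -8*((-5062 + 22/3) + 5553*1184) = -8*(-15164/3 + 6574752) = -8*19709092/3 = -157672736/3 ≈ -5.2558e+7)
(-9344 + z)/(2187 + l(159, 63)) + 19836 = (-9344 - 157672736/3)/(2187 + 63) + 19836 = -157700768/3/2250 + 19836 = -157700768/3*1/2250 + 19836 = -78850384/3375 + 19836 = -11903884/3375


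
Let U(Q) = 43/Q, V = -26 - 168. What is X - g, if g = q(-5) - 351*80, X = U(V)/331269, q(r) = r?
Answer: 1804915833767/64266186 ≈ 28085.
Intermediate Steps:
V = -194
X = -43/64266186 (X = (43/(-194))/331269 = (43*(-1/194))*(1/331269) = -43/194*1/331269 = -43/64266186 ≈ -6.6909e-7)
g = -28085 (g = -5 - 351*80 = -5 - 28080 = -28085)
X - g = -43/64266186 - 1*(-28085) = -43/64266186 + 28085 = 1804915833767/64266186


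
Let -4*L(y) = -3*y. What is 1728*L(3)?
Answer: 3888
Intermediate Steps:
L(y) = 3*y/4 (L(y) = -(-3)*y/4 = 3*y/4)
1728*L(3) = 1728*((3/4)*3) = 1728*(9/4) = 3888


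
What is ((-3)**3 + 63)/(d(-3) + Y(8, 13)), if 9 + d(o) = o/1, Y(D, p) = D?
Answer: -9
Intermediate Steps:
d(o) = -9 + o (d(o) = -9 + o/1 = -9 + o*1 = -9 + o)
((-3)**3 + 63)/(d(-3) + Y(8, 13)) = ((-3)**3 + 63)/((-9 - 3) + 8) = (-27 + 63)/(-12 + 8) = 36/(-4) = 36*(-1/4) = -9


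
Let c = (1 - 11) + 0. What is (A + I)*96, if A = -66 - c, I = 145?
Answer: 8544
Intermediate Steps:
c = -10 (c = -10 + 0 = -10)
A = -56 (A = -66 - 1*(-10) = -66 + 10 = -56)
(A + I)*96 = (-56 + 145)*96 = 89*96 = 8544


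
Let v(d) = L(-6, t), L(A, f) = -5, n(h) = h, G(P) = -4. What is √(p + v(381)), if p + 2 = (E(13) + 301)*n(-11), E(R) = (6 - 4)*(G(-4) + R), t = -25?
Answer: 2*I*√879 ≈ 59.296*I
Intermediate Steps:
E(R) = -8 + 2*R (E(R) = (6 - 4)*(-4 + R) = 2*(-4 + R) = -8 + 2*R)
v(d) = -5
p = -3511 (p = -2 + ((-8 + 2*13) + 301)*(-11) = -2 + ((-8 + 26) + 301)*(-11) = -2 + (18 + 301)*(-11) = -2 + 319*(-11) = -2 - 3509 = -3511)
√(p + v(381)) = √(-3511 - 5) = √(-3516) = 2*I*√879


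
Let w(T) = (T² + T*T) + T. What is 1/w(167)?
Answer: 1/55945 ≈ 1.7875e-5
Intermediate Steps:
w(T) = T + 2*T² (w(T) = (T² + T²) + T = 2*T² + T = T + 2*T²)
1/w(167) = 1/(167*(1 + 2*167)) = 1/(167*(1 + 334)) = 1/(167*335) = 1/55945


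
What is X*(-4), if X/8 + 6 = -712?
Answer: 22976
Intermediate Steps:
X = -5744 (X = -48 + 8*(-712) = -48 - 5696 = -5744)
X*(-4) = -5744*(-4) = 22976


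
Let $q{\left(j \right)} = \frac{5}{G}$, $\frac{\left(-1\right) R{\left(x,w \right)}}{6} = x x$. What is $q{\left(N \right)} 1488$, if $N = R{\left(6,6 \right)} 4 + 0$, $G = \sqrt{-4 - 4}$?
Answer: $- 1860 i \sqrt{2} \approx - 2630.4 i$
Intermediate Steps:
$R{\left(x,w \right)} = - 6 x^{2}$ ($R{\left(x,w \right)} = - 6 x x = - 6 x^{2}$)
$G = 2 i \sqrt{2}$ ($G = \sqrt{-8} = 2 i \sqrt{2} \approx 2.8284 i$)
$N = -864$ ($N = - 6 \cdot 6^{2} \cdot 4 + 0 = \left(-6\right) 36 \cdot 4 + 0 = \left(-216\right) 4 + 0 = -864 + 0 = -864$)
$q{\left(j \right)} = - \frac{5 i \sqrt{2}}{4}$ ($q{\left(j \right)} = \frac{5}{2 i \sqrt{2}} = 5 \left(- \frac{i \sqrt{2}}{4}\right) = - \frac{5 i \sqrt{2}}{4}$)
$q{\left(N \right)} 1488 = - \frac{5 i \sqrt{2}}{4} \cdot 1488 = - 1860 i \sqrt{2}$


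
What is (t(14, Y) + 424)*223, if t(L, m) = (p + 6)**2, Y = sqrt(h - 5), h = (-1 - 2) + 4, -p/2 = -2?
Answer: 116852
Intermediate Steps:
p = 4 (p = -2*(-2) = 4)
h = 1 (h = -3 + 4 = 1)
Y = 2*I (Y = sqrt(1 - 5) = sqrt(-4) = 2*I ≈ 2.0*I)
t(L, m) = 100 (t(L, m) = (4 + 6)**2 = 10**2 = 100)
(t(14, Y) + 424)*223 = (100 + 424)*223 = 524*223 = 116852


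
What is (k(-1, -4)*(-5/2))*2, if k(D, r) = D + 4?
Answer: -15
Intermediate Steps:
k(D, r) = 4 + D
(k(-1, -4)*(-5/2))*2 = ((4 - 1)*(-5/2))*2 = (3*(-5*1/2))*2 = (3*(-5/2))*2 = -15/2*2 = -15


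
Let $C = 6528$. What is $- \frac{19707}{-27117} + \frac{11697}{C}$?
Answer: $\frac{49537205}{19668864} \approx 2.5186$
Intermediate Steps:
$- \frac{19707}{-27117} + \frac{11697}{C} = - \frac{19707}{-27117} + \frac{11697}{6528} = \left(-19707\right) \left(- \frac{1}{27117}\right) + 11697 \cdot \frac{1}{6528} = \frac{6569}{9039} + \frac{3899}{2176} = \frac{49537205}{19668864}$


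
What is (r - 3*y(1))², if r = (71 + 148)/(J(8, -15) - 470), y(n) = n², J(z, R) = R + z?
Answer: 302500/25281 ≈ 11.966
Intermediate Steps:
r = -73/159 (r = (71 + 148)/((-15 + 8) - 470) = 219/(-7 - 470) = 219/(-477) = 219*(-1/477) = -73/159 ≈ -0.45912)
(r - 3*y(1))² = (-73/159 - 3*1²)² = (-73/159 - 3*1)² = (-73/159 - 3)² = (-550/159)² = 302500/25281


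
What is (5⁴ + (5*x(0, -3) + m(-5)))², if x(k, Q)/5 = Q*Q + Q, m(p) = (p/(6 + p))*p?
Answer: 640000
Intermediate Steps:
m(p) = p²/(6 + p)
x(k, Q) = 5*Q + 5*Q² (x(k, Q) = 5*(Q*Q + Q) = 5*(Q² + Q) = 5*(Q + Q²) = 5*Q + 5*Q²)
(5⁴ + (5*x(0, -3) + m(-5)))² = (5⁴ + (5*(5*(-3)*(1 - 3)) + (-5)²/(6 - 5)))² = (625 + (5*(5*(-3)*(-2)) + 25/1))² = (625 + (5*30 + 25*1))² = (625 + (150 + 25))² = (625 + 175)² = 800² = 640000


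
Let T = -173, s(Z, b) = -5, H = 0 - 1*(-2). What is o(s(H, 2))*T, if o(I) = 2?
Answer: -346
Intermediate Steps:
H = 2 (H = 0 + 2 = 2)
o(s(H, 2))*T = 2*(-173) = -346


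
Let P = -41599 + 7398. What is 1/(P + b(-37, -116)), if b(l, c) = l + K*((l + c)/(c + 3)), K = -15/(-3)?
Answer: -113/3868129 ≈ -2.9213e-5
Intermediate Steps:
P = -34201
K = 5 (K = -15*(-1)/3 = -3*(-5/3) = 5)
b(l, c) = l + 5*(c + l)/(3 + c) (b(l, c) = l + 5*((l + c)/(c + 3)) = l + 5*((c + l)/(3 + c)) = l + 5*(c + l)/(3 + c))
1/(P + b(-37, -116)) = 1/(-34201 + (5*(-116) + 8*(-37) - 116*(-37))/(3 - 116)) = 1/(-34201 + (-580 - 296 + 4292)/(-113)) = 1/(-34201 - 1/113*3416) = 1/(-34201 - 3416/113) = 1/(-3868129/113) = -113/3868129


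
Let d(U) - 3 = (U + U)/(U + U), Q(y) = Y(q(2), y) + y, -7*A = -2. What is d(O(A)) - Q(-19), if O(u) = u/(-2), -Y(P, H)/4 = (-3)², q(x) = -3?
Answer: 59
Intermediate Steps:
A = 2/7 (A = -⅐*(-2) = 2/7 ≈ 0.28571)
Y(P, H) = -36 (Y(P, H) = -4*(-3)² = -4*9 = -36)
O(u) = -u/2 (O(u) = u*(-½) = -u/2)
Q(y) = -36 + y
d(U) = 4 (d(U) = 3 + (U + U)/(U + U) = 3 + (2*U)/((2*U)) = 3 + (2*U)*(1/(2*U)) = 3 + 1 = 4)
d(O(A)) - Q(-19) = 4 - (-36 - 19) = 4 - 1*(-55) = 4 + 55 = 59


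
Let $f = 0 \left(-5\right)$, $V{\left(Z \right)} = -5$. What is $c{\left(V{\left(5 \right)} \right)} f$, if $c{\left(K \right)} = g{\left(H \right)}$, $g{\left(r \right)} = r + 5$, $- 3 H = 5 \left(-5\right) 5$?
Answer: $0$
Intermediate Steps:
$f = 0$
$H = \frac{125}{3}$ ($H = - \frac{5 \left(-5\right) 5}{3} = - \frac{\left(-25\right) 5}{3} = \left(- \frac{1}{3}\right) \left(-125\right) = \frac{125}{3} \approx 41.667$)
$g{\left(r \right)} = 5 + r$
$c{\left(K \right)} = \frac{140}{3}$ ($c{\left(K \right)} = 5 + \frac{125}{3} = \frac{140}{3}$)
$c{\left(V{\left(5 \right)} \right)} f = \frac{140}{3} \cdot 0 = 0$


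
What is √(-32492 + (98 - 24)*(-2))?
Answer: 8*I*√510 ≈ 180.67*I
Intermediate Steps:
√(-32492 + (98 - 24)*(-2)) = √(-32492 + 74*(-2)) = √(-32492 - 148) = √(-32640) = 8*I*√510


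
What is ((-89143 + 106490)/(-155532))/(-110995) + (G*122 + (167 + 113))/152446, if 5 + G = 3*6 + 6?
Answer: 22426315608041/1315858560017820 ≈ 0.017043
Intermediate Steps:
G = 19 (G = -5 + (3*6 + 6) = -5 + (18 + 6) = -5 + 24 = 19)
((-89143 + 106490)/(-155532))/(-110995) + (G*122 + (167 + 113))/152446 = ((-89143 + 106490)/(-155532))/(-110995) + (19*122 + (167 + 113))/152446 = (17347*(-1/155532))*(-1/110995) + (2318 + 280)*(1/152446) = -17347/155532*(-1/110995) + 2598*(1/152446) = 17347/17263274340 + 1299/76223 = 22426315608041/1315858560017820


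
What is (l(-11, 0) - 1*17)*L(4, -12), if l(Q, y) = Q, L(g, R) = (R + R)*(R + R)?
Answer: -16128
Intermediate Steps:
L(g, R) = 4*R² (L(g, R) = (2*R)*(2*R) = 4*R²)
(l(-11, 0) - 1*17)*L(4, -12) = (-11 - 1*17)*(4*(-12)²) = (-11 - 17)*(4*144) = -28*576 = -16128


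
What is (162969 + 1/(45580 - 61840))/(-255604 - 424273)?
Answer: -2649875939/11054800020 ≈ -0.23970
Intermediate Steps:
(162969 + 1/(45580 - 61840))/(-255604 - 424273) = (162969 + 1/(-16260))/(-679877) = (162969 - 1/16260)*(-1/679877) = (2649875939/16260)*(-1/679877) = -2649875939/11054800020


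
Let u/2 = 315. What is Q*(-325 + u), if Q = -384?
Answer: -117120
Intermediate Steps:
u = 630 (u = 2*315 = 630)
Q*(-325 + u) = -384*(-325 + 630) = -384*305 = -117120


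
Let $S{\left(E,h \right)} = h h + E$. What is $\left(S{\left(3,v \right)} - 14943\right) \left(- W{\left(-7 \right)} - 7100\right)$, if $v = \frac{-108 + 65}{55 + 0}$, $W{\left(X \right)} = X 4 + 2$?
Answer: $\frac{319685739174}{3025} \approx 1.0568 \cdot 10^{8}$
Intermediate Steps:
$W{\left(X \right)} = 2 + 4 X$ ($W{\left(X \right)} = 4 X + 2 = 2 + 4 X$)
$v = - \frac{43}{55} \approx -0.78182$
$S{\left(E,h \right)} = E + h^{2}$ ($S{\left(E,h \right)} = h^{2} + E = E + h^{2}$)
$\left(S{\left(3,v \right)} - 14943\right) \left(- W{\left(-7 \right)} - 7100\right) = \left(\left(3 + \left(- \frac{43}{55}\right)^{2}\right) - 14943\right) \left(- (2 + 4 \left(-7\right)) - 7100\right) = \left(\left(3 + \frac{1849}{3025}\right) - 14943\right) \left(- (2 - 28) - 7100\right) = \left(\frac{10924}{3025} - 14943\right) \left(\left(-1\right) \left(-26\right) - 7100\right) = - \frac{45191651 \left(26 - 7100\right)}{3025} = \left(- \frac{45191651}{3025}\right) \left(-7074\right) = \frac{319685739174}{3025}$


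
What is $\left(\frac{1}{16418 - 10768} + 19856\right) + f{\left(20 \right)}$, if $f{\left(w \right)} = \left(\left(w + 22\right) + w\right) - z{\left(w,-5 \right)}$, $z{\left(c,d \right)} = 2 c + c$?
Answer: $\frac{112197701}{5650} \approx 19858.0$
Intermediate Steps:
$z{\left(c,d \right)} = 3 c$
$f{\left(w \right)} = 22 - w$ ($f{\left(w \right)} = \left(\left(w + 22\right) + w\right) - 3 w = \left(\left(22 + w\right) + w\right) - 3 w = \left(22 + 2 w\right) - 3 w = 22 - w$)
$\left(\frac{1}{16418 - 10768} + 19856\right) + f{\left(20 \right)} = \left(\frac{1}{16418 - 10768} + 19856\right) + \left(22 - 20\right) = \left(\frac{1}{5650} + 19856\right) + \left(22 - 20\right) = \left(\frac{1}{5650} + 19856\right) + 2 = \frac{112186401}{5650} + 2 = \frac{112197701}{5650}$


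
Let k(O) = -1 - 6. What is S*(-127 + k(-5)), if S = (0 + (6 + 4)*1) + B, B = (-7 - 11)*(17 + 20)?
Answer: 87904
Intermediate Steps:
B = -666 (B = -18*37 = -666)
S = -656 (S = (0 + (6 + 4)*1) - 666 = (0 + 10*1) - 666 = (0 + 10) - 666 = 10 - 666 = -656)
k(O) = -7
S*(-127 + k(-5)) = -656*(-127 - 7) = -656*(-134) = 87904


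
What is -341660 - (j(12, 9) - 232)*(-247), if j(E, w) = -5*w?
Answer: -410079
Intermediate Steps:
-341660 - (j(12, 9) - 232)*(-247) = -341660 - (-5*9 - 232)*(-247) = -341660 - (-45 - 232)*(-247) = -341660 - (-277)*(-247) = -341660 - 1*68419 = -341660 - 68419 = -410079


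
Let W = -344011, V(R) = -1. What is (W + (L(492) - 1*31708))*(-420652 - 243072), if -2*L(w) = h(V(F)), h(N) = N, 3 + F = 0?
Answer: 249373385694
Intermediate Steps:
F = -3 (F = -3 + 0 = -3)
L(w) = ½ (L(w) = -½*(-1) = ½)
(W + (L(492) - 1*31708))*(-420652 - 243072) = (-344011 + (½ - 1*31708))*(-420652 - 243072) = (-344011 + (½ - 31708))*(-663724) = (-344011 - 63415/2)*(-663724) = -751437/2*(-663724) = 249373385694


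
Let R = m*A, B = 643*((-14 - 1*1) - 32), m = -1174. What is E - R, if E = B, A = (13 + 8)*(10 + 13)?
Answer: 536821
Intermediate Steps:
A = 483 (A = 21*23 = 483)
B = -30221 (B = 643*((-14 - 1) - 32) = 643*(-15 - 32) = 643*(-47) = -30221)
E = -30221
R = -567042 (R = -1174*483 = -567042)
E - R = -30221 - 1*(-567042) = -30221 + 567042 = 536821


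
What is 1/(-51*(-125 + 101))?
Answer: 1/1224 ≈ 0.00081699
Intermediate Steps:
1/(-51*(-125 + 101)) = 1/(-51*(-24)) = 1/1224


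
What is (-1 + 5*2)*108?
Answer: 972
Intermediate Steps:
(-1 + 5*2)*108 = (-1 + 10)*108 = 9*108 = 972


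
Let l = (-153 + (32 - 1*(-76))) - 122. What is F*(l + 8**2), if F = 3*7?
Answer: -2163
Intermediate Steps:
F = 21
l = -167 (l = (-153 + (32 + 76)) - 122 = (-153 + 108) - 122 = -45 - 122 = -167)
F*(l + 8**2) = 21*(-167 + 8**2) = 21*(-167 + 64) = 21*(-103) = -2163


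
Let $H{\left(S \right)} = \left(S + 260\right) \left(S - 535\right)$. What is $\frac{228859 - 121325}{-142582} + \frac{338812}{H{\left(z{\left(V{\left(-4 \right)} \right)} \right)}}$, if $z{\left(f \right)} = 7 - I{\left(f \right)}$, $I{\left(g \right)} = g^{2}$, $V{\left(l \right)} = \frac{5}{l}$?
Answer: $- \frac{8118283459129}{2565394586821} \approx -3.1645$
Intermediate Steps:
$z{\left(f \right)} = 7 - f^{2}$
$H{\left(S \right)} = \left(-535 + S\right) \left(260 + S\right)$ ($H{\left(S \right)} = \left(260 + S\right) \left(-535 + S\right) = \left(-535 + S\right) \left(260 + S\right)$)
$\frac{228859 - 121325}{-142582} + \frac{338812}{H{\left(z{\left(V{\left(-4 \right)} \right)} \right)}} = \frac{228859 - 121325}{-142582} + \frac{338812}{-139100 + \left(7 - \left(\frac{5}{-4}\right)^{2}\right)^{2} - 275 \left(7 - \left(\frac{5}{-4}\right)^{2}\right)} = \left(228859 - 121325\right) \left(- \frac{1}{142582}\right) + \frac{338812}{-139100 + \left(7 - \left(5 \left(- \frac{1}{4}\right)\right)^{2}\right)^{2} - 275 \left(7 - \left(5 \left(- \frac{1}{4}\right)\right)^{2}\right)} = 107534 \left(- \frac{1}{142582}\right) + \frac{338812}{-139100 + \left(7 - \left(- \frac{5}{4}\right)^{2}\right)^{2} - 275 \left(7 - \left(- \frac{5}{4}\right)^{2}\right)} = - \frac{53767}{71291} + \frac{338812}{-139100 + \left(7 - \frac{25}{16}\right)^{2} - 275 \left(7 - \frac{25}{16}\right)} = - \frac{53767}{71291} + \frac{338812}{-139100 + \left(\frac{87}{16}\right)^{2} - \frac{23925}{16}} = - \frac{53767}{71291} + \frac{338812}{-139100 + \frac{7569}{256} - \frac{23925}{16}} = - \frac{53767}{71291} + \frac{338812}{- \frac{35984831}{256}} = - \frac{53767}{71291} + 338812 \left(- \frac{256}{35984831}\right) = - \frac{53767}{71291} - \frac{86735872}{35984831} = - \frac{8118283459129}{2565394586821}$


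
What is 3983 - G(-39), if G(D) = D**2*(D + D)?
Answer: 122621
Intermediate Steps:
G(D) = 2*D**3 (G(D) = D**2*(2*D) = 2*D**3)
3983 - G(-39) = 3983 - 2*(-39)**3 = 3983 - 2*(-59319) = 3983 - 1*(-118638) = 3983 + 118638 = 122621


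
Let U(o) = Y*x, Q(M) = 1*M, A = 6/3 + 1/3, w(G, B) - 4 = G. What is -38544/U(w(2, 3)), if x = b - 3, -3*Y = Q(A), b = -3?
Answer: -57816/7 ≈ -8259.4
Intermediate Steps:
w(G, B) = 4 + G
A = 7/3 (A = 6*(1/3) + 1*(1/3) = 2 + 1/3 = 7/3 ≈ 2.3333)
Q(M) = M
Y = -7/9 (Y = -1/3*7/3 = -7/9 ≈ -0.77778)
x = -6 (x = -3 - 3 = -6)
U(o) = 14/3 (U(o) = -7/9*(-6) = 14/3)
-38544/U(w(2, 3)) = -38544/14/3 = -38544*3/14 = -57816/7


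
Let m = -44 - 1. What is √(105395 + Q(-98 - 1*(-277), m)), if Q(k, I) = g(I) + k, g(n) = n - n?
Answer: √105574 ≈ 324.92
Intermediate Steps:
g(n) = 0
m = -45
Q(k, I) = k (Q(k, I) = 0 + k = k)
√(105395 + Q(-98 - 1*(-277), m)) = √(105395 + (-98 - 1*(-277))) = √(105395 + (-98 + 277)) = √(105395 + 179) = √105574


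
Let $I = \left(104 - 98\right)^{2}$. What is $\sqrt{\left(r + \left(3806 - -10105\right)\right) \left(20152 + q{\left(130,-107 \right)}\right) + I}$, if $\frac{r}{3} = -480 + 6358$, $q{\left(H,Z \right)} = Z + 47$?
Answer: $24 \sqrt{1100351} \approx 25175.0$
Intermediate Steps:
$q{\left(H,Z \right)} = 47 + Z$
$r = 17634$ ($r = 3 \left(-480 + 6358\right) = 3 \cdot 5878 = 17634$)
$I = 36$ ($I = 6^{2} = 36$)
$\sqrt{\left(r + \left(3806 - -10105\right)\right) \left(20152 + q{\left(130,-107 \right)}\right) + I} = \sqrt{\left(17634 + \left(3806 - -10105\right)\right) \left(20152 + \left(47 - 107\right)\right) + 36} = \sqrt{\left(17634 + \left(3806 + 10105\right)\right) \left(20152 - 60\right) + 36} = \sqrt{\left(17634 + 13911\right) 20092 + 36} = \sqrt{31545 \cdot 20092 + 36} = \sqrt{633802140 + 36} = \sqrt{633802176} = 24 \sqrt{1100351}$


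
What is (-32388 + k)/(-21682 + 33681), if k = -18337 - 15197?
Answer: -65922/11999 ≈ -5.4940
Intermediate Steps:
k = -33534
(-32388 + k)/(-21682 + 33681) = (-32388 - 33534)/(-21682 + 33681) = -65922/11999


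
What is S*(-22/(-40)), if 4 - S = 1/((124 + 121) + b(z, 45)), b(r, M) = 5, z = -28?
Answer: 10989/5000 ≈ 2.1978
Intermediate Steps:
S = 999/250 (S = 4 - 1/((124 + 121) + 5) = 4 - 1/(245 + 5) = 4 - 1/250 = 999/250 ≈ 3.9960)
S*(-22/(-40)) = 999*(-22/(-40))/250 = 999*(-22*(-1/40))/250 = (999/250)*(11/20) = 10989/5000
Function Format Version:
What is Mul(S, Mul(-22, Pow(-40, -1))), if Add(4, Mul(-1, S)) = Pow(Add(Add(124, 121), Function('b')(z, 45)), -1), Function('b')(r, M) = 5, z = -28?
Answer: Rational(10989, 5000) ≈ 2.1978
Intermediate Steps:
S = Rational(999, 250) (S = Add(4, Mul(-1, Pow(Add(Add(124, 121), 5), -1))) = Add(4, Mul(-1, Pow(Add(245, 5), -1))) = Add(4, Mul(-1, Pow(250, -1))) = Add(4, Mul(-1, Rational(1, 250))) = Add(4, Rational(-1, 250)) = Rational(999, 250) ≈ 3.9960)
Mul(S, Mul(-22, Pow(-40, -1))) = Mul(Rational(999, 250), Mul(-22, Pow(-40, -1))) = Mul(Rational(999, 250), Mul(-22, Rational(-1, 40))) = Mul(Rational(999, 250), Rational(11, 20)) = Rational(10989, 5000)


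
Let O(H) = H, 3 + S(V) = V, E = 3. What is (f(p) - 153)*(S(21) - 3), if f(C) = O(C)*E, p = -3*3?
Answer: -2700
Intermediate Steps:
p = -9
S(V) = -3 + V
f(C) = 3*C (f(C) = C*3 = 3*C)
(f(p) - 153)*(S(21) - 3) = (3*(-9) - 153)*((-3 + 21) - 3) = (-27 - 153)*(18 - 3) = -180*15 = -2700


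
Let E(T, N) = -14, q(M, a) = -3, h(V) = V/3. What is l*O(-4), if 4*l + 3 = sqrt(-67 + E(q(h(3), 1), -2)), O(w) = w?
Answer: 3 - 9*I ≈ 3.0 - 9.0*I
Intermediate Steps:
h(V) = V/3 (h(V) = V*(1/3) = V/3)
l = -3/4 + 9*I/4 (l = -3/4 + sqrt(-67 - 14)/4 = -3/4 + sqrt(-81)/4 = -3/4 + (9*I)/4 = -3/4 + 9*I/4 ≈ -0.75 + 2.25*I)
l*O(-4) = (-3/4 + 9*I/4)*(-4) = 3 - 9*I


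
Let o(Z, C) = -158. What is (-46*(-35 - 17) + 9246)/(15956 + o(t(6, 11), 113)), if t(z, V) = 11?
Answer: 5819/7899 ≈ 0.73668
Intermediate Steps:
(-46*(-35 - 17) + 9246)/(15956 + o(t(6, 11), 113)) = (-46*(-35 - 17) + 9246)/(15956 - 158) = (-46*(-52) + 9246)/15798 = (2392 + 9246)*(1/15798) = 11638*(1/15798) = 5819/7899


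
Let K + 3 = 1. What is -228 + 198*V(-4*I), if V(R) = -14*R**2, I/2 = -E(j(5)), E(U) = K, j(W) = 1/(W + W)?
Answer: -709860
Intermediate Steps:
K = -2 (K = -3 + 1 = -2)
j(W) = 1/(2*W)
E(U) = -2
I = 4 (I = 2*(-1*(-2)) = 2*2 = 4)
-228 + 198*V(-4*I) = -228 + 198*(-14*(-4*4)**2) = -228 + 198*(-14*(-16)**2) = -228 + 198*(-14*256) = -228 + 198*(-3584) = -228 - 709632 = -709860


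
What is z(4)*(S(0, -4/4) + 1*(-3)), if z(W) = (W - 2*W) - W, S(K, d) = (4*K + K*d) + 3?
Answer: 0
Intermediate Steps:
S(K, d) = 3 + 4*K + K*d
z(W) = -2*W (z(W) = -W - W = -2*W)
z(4)*(S(0, -4/4) + 1*(-3)) = (-2*4)*((3 + 4*0 + 0*(-4/4)) + 1*(-3)) = -8*((3 + 0 + 0*(-4*¼)) - 3) = -8*((3 + 0 + 0*(-1)) - 3) = -8*((3 + 0 + 0) - 3) = -8*(3 - 3) = -8*0 = 0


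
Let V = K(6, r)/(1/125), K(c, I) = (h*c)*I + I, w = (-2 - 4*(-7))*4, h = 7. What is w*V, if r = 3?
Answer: 1677000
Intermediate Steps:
w = 104 (w = (-2 + 28)*4 = 26*4 = 104)
K(c, I) = I + 7*I*c (K(c, I) = (7*c)*I + I = 7*I*c + I = I + 7*I*c)
V = 16125 (V = (3*(1 + 7*6))/(1/125) = (3*(1 + 42))/(1/125) = (3*43)*125 = 129*125 = 16125)
w*V = 104*16125 = 1677000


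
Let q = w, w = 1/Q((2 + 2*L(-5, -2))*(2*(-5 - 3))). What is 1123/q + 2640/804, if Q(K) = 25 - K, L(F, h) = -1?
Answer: 1881245/67 ≈ 28078.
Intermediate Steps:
w = 1/25 (w = 1/(25 - (2 + 2*(-1))*2*(-5 - 3)) = 1/(25 - (2 - 2)*2*(-8)) = 1/(25 - 0*(-16)) = 1/(25 - 1*0) = 1/(25 + 0) = 1/25 ≈ 0.040000)
q = 1/25 ≈ 0.040000
1123/q + 2640/804 = 1123/(1/25) + 2640/804 = 1123*25 + 2640*(1/804) = 28075 + 220/67 = 1881245/67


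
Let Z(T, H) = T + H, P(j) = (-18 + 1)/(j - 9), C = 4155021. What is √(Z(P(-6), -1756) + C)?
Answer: 28*√1191945/15 ≈ 2038.0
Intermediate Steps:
P(j) = -17/(-9 + j)
Z(T, H) = H + T
√(Z(P(-6), -1756) + C) = √((-1756 - 17/(-9 - 6)) + 4155021) = √((-1756 - 17/(-15)) + 4155021) = √((-1756 - 17*(-1/15)) + 4155021) = √((-1756 + 17/15) + 4155021) = √(-26323/15 + 4155021) = √(62298992/15) = 28*√1191945/15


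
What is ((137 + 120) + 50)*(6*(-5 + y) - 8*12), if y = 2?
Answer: -34998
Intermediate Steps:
((137 + 120) + 50)*(6*(-5 + y) - 8*12) = ((137 + 120) + 50)*(6*(-5 + 2) - 8*12) = (257 + 50)*(6*(-3) - 96) = 307*(-18 - 96) = 307*(-114) = -34998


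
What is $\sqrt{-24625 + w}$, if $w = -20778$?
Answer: $i \sqrt{45403} \approx 213.08 i$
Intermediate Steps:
$\sqrt{-24625 + w} = \sqrt{-24625 - 20778} = \sqrt{-45403} = i \sqrt{45403}$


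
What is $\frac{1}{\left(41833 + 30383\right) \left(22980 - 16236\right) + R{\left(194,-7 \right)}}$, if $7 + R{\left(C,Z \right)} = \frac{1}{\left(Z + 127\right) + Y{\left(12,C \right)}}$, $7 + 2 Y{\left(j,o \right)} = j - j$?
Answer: $\frac{233}{113476754403} \approx 2.0533 \cdot 10^{-9}$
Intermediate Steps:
$Y{\left(j,o \right)} = - \frac{7}{2}$ ($Y{\left(j,o \right)} = - \frac{7}{2} + \frac{j - j}{2} = - \frac{7}{2} + \frac{1}{2} \cdot 0 = - \frac{7}{2} + 0 = - \frac{7}{2}$)
$R{\left(C,Z \right)} = -7 + \frac{1}{\frac{247}{2} + Z}$ ($R{\left(C,Z \right)} = -7 + \frac{1}{\left(Z + 127\right) - \frac{7}{2}} = -7 + \frac{1}{\left(127 + Z\right) - \frac{7}{2}} = -7 + \frac{1}{\frac{247}{2} + Z}$)
$\frac{1}{\left(41833 + 30383\right) \left(22980 - 16236\right) + R{\left(194,-7 \right)}} = \frac{1}{\left(41833 + 30383\right) \left(22980 - 16236\right) + \frac{-1727 - -98}{247 + 2 \left(-7\right)}} = \frac{1}{72216 \cdot 6744 + \frac{-1727 + 98}{247 - 14}} = \frac{1}{487024704 + \frac{1}{233} \left(-1629\right)} = \frac{1}{487024704 - \frac{1629}{233}} = \frac{1}{\frac{113476754403}{233}} = \frac{233}{113476754403}$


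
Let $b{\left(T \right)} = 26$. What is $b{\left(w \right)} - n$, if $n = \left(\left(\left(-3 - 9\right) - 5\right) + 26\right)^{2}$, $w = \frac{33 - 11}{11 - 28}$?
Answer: $-55$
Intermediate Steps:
$w = - \frac{22}{17}$ ($w = \frac{22}{-17} = 22 \left(- \frac{1}{17}\right) = - \frac{22}{17} \approx -1.2941$)
$n = 81$ ($n = \left(\left(-12 - 5\right) + 26\right)^{2} = \left(-17 + 26\right)^{2} = 9^{2} = 81$)
$b{\left(w \right)} - n = 26 - 81 = -55$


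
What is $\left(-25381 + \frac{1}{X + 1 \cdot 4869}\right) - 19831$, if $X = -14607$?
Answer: $- \frac{440274457}{9738} \approx -45212.0$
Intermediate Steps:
$\left(-25381 + \frac{1}{X + 1 \cdot 4869}\right) - 19831 = \left(-25381 + \frac{1}{-14607 + 1 \cdot 4869}\right) - 19831 = \left(-25381 + \frac{1}{-14607 + 4869}\right) - 19831 = \left(-25381 + \frac{1}{-9738}\right) - 19831 = \left(-25381 - \frac{1}{9738}\right) - 19831 = - \frac{247160179}{9738} - 19831 = - \frac{440274457}{9738}$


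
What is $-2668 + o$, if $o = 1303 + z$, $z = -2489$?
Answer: $-3854$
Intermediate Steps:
$o = -1186$ ($o = 1303 - 2489 = -1186$)
$-2668 + o = -2668 - 1186 = -3854$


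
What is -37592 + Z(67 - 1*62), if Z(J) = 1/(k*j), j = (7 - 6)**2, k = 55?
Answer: -2067559/55 ≈ -37592.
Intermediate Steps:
j = 1 (j = 1**2 = 1)
Z(J) = 1/55 (Z(J) = 1/(55*1) = (1/55)*1 = 1/55)
-37592 + Z(67 - 1*62) = -37592 + 1/55 = -2067559/55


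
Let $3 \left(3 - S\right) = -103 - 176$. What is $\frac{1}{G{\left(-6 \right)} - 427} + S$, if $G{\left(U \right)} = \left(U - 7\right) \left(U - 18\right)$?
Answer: $\frac{11039}{115} \approx 95.991$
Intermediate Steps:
$G{\left(U \right)} = \left(-18 + U\right) \left(-7 + U\right)$ ($G{\left(U \right)} = \left(-7 + U\right) \left(-18 + U\right) = \left(-18 + U\right) \left(-7 + U\right)$)
$S = 96$ ($S = 3 - \frac{-103 - 176}{3} = 3 - -93 = 3 + 93 = 96$)
$\frac{1}{G{\left(-6 \right)} - 427} + S = \frac{1}{\left(126 + \left(-6\right)^{2} - -150\right) - 427} + 96 = \frac{1}{\left(126 + 36 + 150\right) - 427} + 96 = \frac{1}{312 - 427} + 96 = \frac{1}{-115} + 96 = - \frac{1}{115} + 96 = \frac{11039}{115}$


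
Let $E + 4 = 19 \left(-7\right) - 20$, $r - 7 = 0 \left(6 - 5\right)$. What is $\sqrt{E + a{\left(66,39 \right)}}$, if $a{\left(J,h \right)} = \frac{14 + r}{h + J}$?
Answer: $\frac{28 i \sqrt{5}}{5} \approx 12.522 i$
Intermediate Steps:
$r = 7$ ($r = 7 + 0 \left(6 - 5\right) = 7 + 0 \cdot 1 = 7 + 0 = 7$)
$a{\left(J,h \right)} = \frac{21}{J + h}$ ($a{\left(J,h \right)} = \frac{14 + 7}{h + J} = \frac{21}{J + h}$)
$E = -157$ ($E = -4 + \left(19 \left(-7\right) - 20\right) = -4 - 153 = -157$)
$\sqrt{E + a{\left(66,39 \right)}} = \sqrt{-157 + \frac{21}{66 + 39}} = \sqrt{-157 + \frac{21}{105}} = \sqrt{-157 + 21 \cdot \frac{1}{105}} = \sqrt{-157 + \frac{1}{5}} = \sqrt{- \frac{784}{5}} = \frac{28 i \sqrt{5}}{5}$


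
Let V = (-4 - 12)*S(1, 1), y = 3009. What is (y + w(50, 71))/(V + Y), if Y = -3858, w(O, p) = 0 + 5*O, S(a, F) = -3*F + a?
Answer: -3259/3826 ≈ -0.85180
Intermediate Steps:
S(a, F) = a - 3*F
w(O, p) = 5*O
V = 32 (V = (-4 - 12)*(1 - 3*1) = -16*(1 - 3) = -16*(-2) = 32)
(y + w(50, 71))/(V + Y) = (3009 + 5*50)/(32 - 3858) = (3009 + 250)/(-3826) = 3259*(-1/3826) = -3259/3826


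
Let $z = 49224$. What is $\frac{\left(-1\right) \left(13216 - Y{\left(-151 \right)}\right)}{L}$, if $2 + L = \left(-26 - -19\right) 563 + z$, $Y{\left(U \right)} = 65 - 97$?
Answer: $- \frac{13248}{45281} \approx -0.29257$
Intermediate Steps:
$Y{\left(U \right)} = -32$
$L = 45281$ ($L = -2 + \left(\left(-26 - -19\right) 563 + 49224\right) = -2 + \left(\left(-26 + 19\right) 563 + 49224\right) = -2 + \left(\left(-7\right) 563 + 49224\right) = -2 + \left(-3941 + 49224\right) = -2 + 45283 = 45281$)
$\frac{\left(-1\right) \left(13216 - Y{\left(-151 \right)}\right)}{L} = \frac{\left(-1\right) \left(13216 - -32\right)}{45281} = - (13216 + 32) \frac{1}{45281} = \left(-1\right) 13248 \cdot \frac{1}{45281} = \left(-13248\right) \frac{1}{45281} = - \frac{13248}{45281}$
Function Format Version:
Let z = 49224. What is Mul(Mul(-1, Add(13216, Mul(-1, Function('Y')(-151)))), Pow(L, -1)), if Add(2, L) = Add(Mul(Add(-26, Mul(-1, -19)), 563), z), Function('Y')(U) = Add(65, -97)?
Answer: Rational(-13248, 45281) ≈ -0.29257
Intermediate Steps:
Function('Y')(U) = -32
L = 45281 (L = Add(-2, Add(Mul(Add(-26, Mul(-1, -19)), 563), 49224)) = Add(-2, Add(Mul(Add(-26, 19), 563), 49224)) = Add(-2, Add(Mul(-7, 563), 49224)) = Add(-2, Add(-3941, 49224)) = Add(-2, 45283) = 45281)
Mul(Mul(-1, Add(13216, Mul(-1, Function('Y')(-151)))), Pow(L, -1)) = Mul(Mul(-1, Add(13216, Mul(-1, -32))), Pow(45281, -1)) = Mul(Mul(-1, Add(13216, 32)), Rational(1, 45281)) = Mul(Mul(-1, 13248), Rational(1, 45281)) = Mul(-13248, Rational(1, 45281)) = Rational(-13248, 45281)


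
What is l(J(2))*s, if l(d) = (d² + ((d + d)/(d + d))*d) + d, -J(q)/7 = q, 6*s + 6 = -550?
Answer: -15568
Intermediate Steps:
s = -278/3 (s = -1 + (⅙)*(-550) = -1 - 275/3 = -278/3 ≈ -92.667)
J(q) = -7*q
l(d) = d² + 2*d (l(d) = (d² + ((2*d)/((2*d)))*d) + d = (d² + ((2*d)*(1/(2*d)))*d) + d = (d² + 1*d) + d = (d² + d) + d = (d + d²) + d = d² + 2*d)
l(J(2))*s = ((-7*2)*(2 - 7*2))*(-278/3) = -14*(2 - 14)*(-278/3) = -14*(-12)*(-278/3) = 168*(-278/3) = -15568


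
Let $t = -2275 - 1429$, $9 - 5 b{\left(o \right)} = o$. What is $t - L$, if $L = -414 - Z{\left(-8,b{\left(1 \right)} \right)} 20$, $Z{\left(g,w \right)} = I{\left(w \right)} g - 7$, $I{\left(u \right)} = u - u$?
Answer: $-3430$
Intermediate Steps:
$I{\left(u \right)} = 0$
$b{\left(o \right)} = \frac{9}{5} - \frac{o}{5}$
$t = -3704$ ($t = -2275 - 1429 = -3704$)
$Z{\left(g,w \right)} = -7$ ($Z{\left(g,w \right)} = 0 g - 7 = 0 - 7 = -7$)
$L = -274$ ($L = -414 - \left(-7\right) 20 = -414 - -140 = -414 + 140 = -274$)
$t - L = -3704 - -274 = -3704 + 274 = -3430$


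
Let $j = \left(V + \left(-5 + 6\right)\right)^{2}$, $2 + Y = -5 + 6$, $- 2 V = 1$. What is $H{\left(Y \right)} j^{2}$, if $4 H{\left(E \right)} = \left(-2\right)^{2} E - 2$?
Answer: $- \frac{3}{32} \approx -0.09375$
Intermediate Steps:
$V = - \frac{1}{2}$ ($V = \left(- \frac{1}{2}\right) 1 = - \frac{1}{2} \approx -0.5$)
$Y = -1$ ($Y = -2 + \left(-5 + 6\right) = -2 + 1 = -1$)
$j = \frac{1}{4}$ ($j = \left(- \frac{1}{2} + \left(-5 + 6\right)\right)^{2} = \left(- \frac{1}{2} + 1\right)^{2} = \left(\frac{1}{2}\right)^{2} = \frac{1}{4} \approx 0.25$)
$H{\left(E \right)} = - \frac{1}{2} + E$ ($H{\left(E \right)} = \frac{\left(-2\right)^{2} E - 2}{4} = \frac{4 E - 2}{4} = \frac{-2 + 4 E}{4} = - \frac{1}{2} + E$)
$H{\left(Y \right)} j^{2} = \frac{- \frac{1}{2} - 1}{16} = \left(- \frac{3}{2}\right) \frac{1}{16} = - \frac{3}{32}$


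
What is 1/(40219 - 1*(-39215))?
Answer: 1/79434 ≈ 1.2589e-5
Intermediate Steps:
1/(40219 - 1*(-39215)) = 1/(40219 + 39215) = 1/79434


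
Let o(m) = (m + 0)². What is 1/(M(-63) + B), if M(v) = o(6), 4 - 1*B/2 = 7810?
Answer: -1/15576 ≈ -6.4201e-5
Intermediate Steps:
B = -15612 (B = 8 - 2*7810 = 8 - 15620 = -15612)
o(m) = m²
M(v) = 36 (M(v) = 6² = 36)
1/(M(-63) + B) = 1/(36 - 15612) = 1/(-15576) = -1/15576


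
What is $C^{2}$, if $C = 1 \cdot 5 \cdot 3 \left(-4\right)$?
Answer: $3600$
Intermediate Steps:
$C = -60$ ($C = 1 \cdot 15 \left(-4\right) = 15 \left(-4\right) = -60$)
$C^{2} = \left(-60\right)^{2} = 3600$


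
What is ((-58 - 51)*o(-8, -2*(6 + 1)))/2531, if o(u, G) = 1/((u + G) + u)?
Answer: 109/75930 ≈ 0.0014355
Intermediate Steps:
o(u, G) = 1/(G + 2*u) (o(u, G) = 1/((G + u) + u) = 1/(G + 2*u))
((-58 - 51)*o(-8, -2*(6 + 1)))/2531 = ((-58 - 51)/(-2*(6 + 1) + 2*(-8)))/2531 = -109/(-2*7 - 16)*(1/2531) = -109/(-14 - 16)*(1/2531) = -109/(-30)*(1/2531) = -109*(-1/30)*(1/2531) = (109/30)*(1/2531) = 109/75930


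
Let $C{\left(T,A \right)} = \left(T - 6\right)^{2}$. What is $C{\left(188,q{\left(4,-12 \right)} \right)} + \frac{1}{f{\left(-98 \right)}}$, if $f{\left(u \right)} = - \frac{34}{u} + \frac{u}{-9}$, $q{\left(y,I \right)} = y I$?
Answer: $\frac{164129861}{4955} \approx 33124.0$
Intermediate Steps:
$q{\left(y,I \right)} = I y$
$f{\left(u \right)} = - \frac{34}{u} - \frac{u}{9}$ ($f{\left(u \right)} = - \frac{34}{u} + u \left(- \frac{1}{9}\right) = - \frac{34}{u} - \frac{u}{9}$)
$C{\left(T,A \right)} = \left(-6 + T\right)^{2}$
$C{\left(188,q{\left(4,-12 \right)} \right)} + \frac{1}{f{\left(-98 \right)}} = \left(-6 + 188\right)^{2} + \frac{1}{- \frac{34}{-98} - - \frac{98}{9}} = 182^{2} + \frac{1}{\left(-34\right) \left(- \frac{1}{98}\right) + \frac{98}{9}} = 33124 + \frac{1}{\frac{17}{49} + \frac{98}{9}} = 33124 + \frac{1}{\frac{4955}{441}} = 33124 + \frac{441}{4955} = \frac{164129861}{4955}$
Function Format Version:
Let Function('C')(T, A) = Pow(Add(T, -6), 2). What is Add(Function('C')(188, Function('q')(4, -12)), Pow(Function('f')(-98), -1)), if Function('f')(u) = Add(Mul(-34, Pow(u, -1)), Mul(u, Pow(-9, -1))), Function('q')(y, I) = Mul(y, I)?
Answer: Rational(164129861, 4955) ≈ 33124.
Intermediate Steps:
Function('q')(y, I) = Mul(I, y)
Function('f')(u) = Add(Mul(-34, Pow(u, -1)), Mul(Rational(-1, 9), u)) (Function('f')(u) = Add(Mul(-34, Pow(u, -1)), Mul(u, Rational(-1, 9))) = Add(Mul(-34, Pow(u, -1)), Mul(Rational(-1, 9), u)))
Function('C')(T, A) = Pow(Add(-6, T), 2)
Add(Function('C')(188, Function('q')(4, -12)), Pow(Function('f')(-98), -1)) = Add(Pow(Add(-6, 188), 2), Pow(Add(Mul(-34, Pow(-98, -1)), Mul(Rational(-1, 9), -98)), -1)) = Add(Pow(182, 2), Pow(Add(Mul(-34, Rational(-1, 98)), Rational(98, 9)), -1)) = Add(33124, Pow(Add(Rational(17, 49), Rational(98, 9)), -1)) = Add(33124, Pow(Rational(4955, 441), -1)) = Add(33124, Rational(441, 4955)) = Rational(164129861, 4955)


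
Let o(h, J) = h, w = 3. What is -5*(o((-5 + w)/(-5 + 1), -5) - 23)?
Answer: 225/2 ≈ 112.50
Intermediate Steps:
-5*(o((-5 + w)/(-5 + 1), -5) - 23) = -5*((-5 + 3)/(-5 + 1) - 23) = -5*(-2/(-4) - 23) = -5*(-2*(-¼) - 23) = -5*(½ - 23) = -5*(-45/2) = 225/2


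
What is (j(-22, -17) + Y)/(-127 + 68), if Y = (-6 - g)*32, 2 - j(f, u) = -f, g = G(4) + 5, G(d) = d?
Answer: 500/59 ≈ 8.4746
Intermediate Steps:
g = 9 (g = 4 + 5 = 9)
j(f, u) = 2 + f (j(f, u) = 2 - (-1)*f = 2 + f)
Y = -480 (Y = (-6 - 1*9)*32 = (-6 - 9)*32 = -15*32 = -480)
(j(-22, -17) + Y)/(-127 + 68) = ((2 - 22) - 480)/(-127 + 68) = (-20 - 480)/(-59) = -500*(-1/59) = 500/59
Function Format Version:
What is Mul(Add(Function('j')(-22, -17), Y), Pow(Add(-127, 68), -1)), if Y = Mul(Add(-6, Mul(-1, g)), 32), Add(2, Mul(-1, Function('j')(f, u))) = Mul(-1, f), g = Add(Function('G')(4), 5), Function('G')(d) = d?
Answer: Rational(500, 59) ≈ 8.4746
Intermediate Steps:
g = 9 (g = Add(4, 5) = 9)
Function('j')(f, u) = Add(2, f) (Function('j')(f, u) = Add(2, Mul(-1, Mul(-1, f))) = Add(2, f))
Y = -480 (Y = Mul(Add(-6, Mul(-1, 9)), 32) = Mul(Add(-6, -9), 32) = Mul(-15, 32) = -480)
Mul(Add(Function('j')(-22, -17), Y), Pow(Add(-127, 68), -1)) = Mul(Add(Add(2, -22), -480), Pow(Add(-127, 68), -1)) = Mul(Add(-20, -480), Pow(-59, -1)) = Mul(-500, Rational(-1, 59)) = Rational(500, 59)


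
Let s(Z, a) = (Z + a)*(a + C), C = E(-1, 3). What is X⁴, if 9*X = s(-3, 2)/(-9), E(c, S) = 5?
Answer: 2401/43046721 ≈ 5.5777e-5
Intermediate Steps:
C = 5
s(Z, a) = (5 + a)*(Z + a) (s(Z, a) = (Z + a)*(a + 5) = (Z + a)*(5 + a) = (5 + a)*(Z + a))
X = 7/81 (X = ((2² + 5*(-3) + 5*2 - 3*2)/(-9))/9 = ((4 - 15 + 10 - 6)*(-⅑))/9 = (-7*(-⅑))/9 = (⅑)*(7/9) = 7/81 ≈ 0.086420)
X⁴ = (7/81)⁴ = 2401/43046721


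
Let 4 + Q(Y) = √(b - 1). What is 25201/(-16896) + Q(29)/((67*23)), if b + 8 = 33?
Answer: -3536575/2366976 + 2*√6/1541 ≈ -1.4910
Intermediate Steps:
b = 25 (b = -8 + 33 = 25)
Q(Y) = -4 + 2*√6 (Q(Y) = -4 + √(25 - 1) = -4 + √24 = -4 + 2*√6)
25201/(-16896) + Q(29)/((67*23)) = 25201/(-16896) + (-4 + 2*√6)/((67*23)) = 25201*(-1/16896) + (-4 + 2*√6)/1541 = -2291/1536 + (-4 + 2*√6)*(1/1541) = -2291/1536 + (-4/1541 + 2*√6/1541) = -3536575/2366976 + 2*√6/1541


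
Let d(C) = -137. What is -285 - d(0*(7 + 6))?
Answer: -148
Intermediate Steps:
-285 - d(0*(7 + 6)) = -285 - 1*(-137) = -285 + 137 = -148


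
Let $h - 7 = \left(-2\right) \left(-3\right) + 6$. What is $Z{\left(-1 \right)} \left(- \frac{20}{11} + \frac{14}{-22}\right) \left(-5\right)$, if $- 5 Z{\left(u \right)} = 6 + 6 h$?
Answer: $- \frac{3240}{11} \approx -294.55$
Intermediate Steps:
$h = 19$ ($h = 7 + \left(\left(-2\right) \left(-3\right) + 6\right) = 7 + \left(6 + 6\right) = 7 + 12 = 19$)
$Z{\left(u \right)} = -24$ ($Z{\left(u \right)} = - \frac{6 + 6 \cdot 19}{5} = - \frac{6 + 114}{5} = \left(- \frac{1}{5}\right) 120 = -24$)
$Z{\left(-1 \right)} \left(- \frac{20}{11} + \frac{14}{-22}\right) \left(-5\right) = - 24 \left(- \frac{20}{11} + \frac{14}{-22}\right) \left(-5\right) = - 24 \left(\left(-20\right) \frac{1}{11} + 14 \left(- \frac{1}{22}\right)\right) \left(-5\right) = - 24 \left(- \frac{20}{11} - \frac{7}{11}\right) \left(-5\right) = \left(-24\right) \left(- \frac{27}{11}\right) \left(-5\right) = \frac{648}{11} \left(-5\right) = - \frac{3240}{11}$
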